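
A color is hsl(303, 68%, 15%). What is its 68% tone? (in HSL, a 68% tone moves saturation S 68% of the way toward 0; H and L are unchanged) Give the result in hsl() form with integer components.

hsl(303, 22%, 15%)

S moves 68% from 68 toward 0: 68 − 46.24 = 21.76 → 22.
H and L are unchanged.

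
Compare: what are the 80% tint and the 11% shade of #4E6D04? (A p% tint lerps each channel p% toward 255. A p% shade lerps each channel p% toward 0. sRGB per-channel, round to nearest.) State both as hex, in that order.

#4E6D04 is rgb(78, 109, 4).
80% tint:
  R: 78 + 0.8×(255−78) = 78 + 141.6 = 219.6 → 220
  G: 109 + 0.8×(255−109) = 109 + 116.8 = 225.8 → 226
  B: 4 + 0.8×(255−4) = 4 + 200.8 = 204.8 → 205
  → #DCE2CD
11% shade:
  R: 78 + 0.11×(0−78) = 78 − 8.58 = 69.42 → 69
  G: 109 − 11.99 = 97.01 → 97
  B: 4 − 0.44 = 3.56 → 4
  → #456104

#DCE2CD, #456104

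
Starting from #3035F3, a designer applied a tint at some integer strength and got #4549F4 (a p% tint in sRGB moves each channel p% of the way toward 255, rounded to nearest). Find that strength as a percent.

10%

#3035F3 is rgb(48, 53, 243); #4549F4 is rgb(69, 73, 244).
On the R channel (widest range): 69 ≈ 48 + (p/100)(255 − 48), so p ≈ 100×(69 − 48)/(255 − 48) = 2100/207 = 10.14.
p = 10 reproduces all three channels after rounding.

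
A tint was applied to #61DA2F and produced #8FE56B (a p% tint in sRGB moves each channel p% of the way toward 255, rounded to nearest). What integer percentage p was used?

#61DA2F is rgb(97, 218, 47); #8FE56B is rgb(143, 229, 107).
On the B channel (widest range): 107 ≈ 47 + (p/100)(255 − 47), so p ≈ 100×(107 − 47)/(255 − 47) = 6000/208 = 28.85.
p = 29 reproduces all three channels after rounding.

29%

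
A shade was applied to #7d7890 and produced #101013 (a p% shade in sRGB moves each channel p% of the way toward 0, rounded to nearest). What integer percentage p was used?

#7d7890 is rgb(125, 120, 144); #101013 is rgb(16, 16, 19).
On the B channel (widest range): 19 ≈ 144 + (p/100)(0 − 144), so p ≈ 100×(19 − 144)/(0 − 144) = -12500/-144 = 86.81.
p = 87 reproduces all three channels after rounding.

87%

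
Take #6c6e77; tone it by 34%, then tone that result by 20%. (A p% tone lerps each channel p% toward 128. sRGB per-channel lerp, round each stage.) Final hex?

#6c6e77 is rgb(108, 110, 119).
Per channel, c → c + 0.34(128 − c):
  R: 108 + 6.8 = 114.8 → 115
  G: 110 + 6.12 = 116.12 → 116
  B: 119 + 0.34×(128−119) = 119 + 3.06 = 122.06 → 122
After the tone: rgb(115, 116, 122) = #73747a.
Lerp each channel 20% toward 128:
  R: 115 + 0.2×(128−115) = 115 + 2.6 = 117.6 → 118
  G: 116 + 2.4 = 118.4 → 118
  B: 122 + 1.2 = 123.2 → 123
rgb(118, 118, 123) = #76767b.

#76767b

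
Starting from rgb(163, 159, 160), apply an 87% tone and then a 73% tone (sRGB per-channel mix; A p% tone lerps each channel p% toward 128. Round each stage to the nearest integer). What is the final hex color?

Lerp each channel 87% toward 128:
  R: 163 + 0.87×(128−163) = 163 − 30.45 = 132.55 → 133
  G: 159 + 0.87×(128−159) = 159 − 26.97 = 132.03 → 132
  B: 160 + 0.87×(128−160) = 160 − 27.84 = 132.16 → 132
After the tone: rgb(133, 132, 132) = #858484.
Per channel, c → c + 0.73(128 − c):
  R: 133 − 3.65 = 129.35 → 129
  G: 132 − 2.92 = 129.08 → 129
  B: 132 + 0.73×(128−132) = 132 − 2.92 = 129.08 → 129
rgb(129, 129, 129) = #818181.

#818181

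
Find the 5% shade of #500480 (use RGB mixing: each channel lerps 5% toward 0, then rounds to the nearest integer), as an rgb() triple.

rgb(76, 4, 122)

#500480 is rgb(80, 4, 128).
Lerp each channel 5% toward 0:
  R: 80 + 0.05×(0−80) = 80 − 4 = 76 → 76
  G: 4 − 0.2 = 3.8 → 4
  B: 128 + 0.05×(0−128) = 128 − 6.4 = 121.6 → 122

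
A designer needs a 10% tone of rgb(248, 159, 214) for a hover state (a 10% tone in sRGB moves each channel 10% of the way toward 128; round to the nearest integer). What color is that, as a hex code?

#EC9CCD

A 10% tone moves each channel 10% toward 128:
  R: 248 − 12 = 236 → 236
  G: 159 − 3.1 = 155.9 → 156
  B: 214 − 8.6 = 205.4 → 205
rgb(236, 156, 205) = #EC9CCD.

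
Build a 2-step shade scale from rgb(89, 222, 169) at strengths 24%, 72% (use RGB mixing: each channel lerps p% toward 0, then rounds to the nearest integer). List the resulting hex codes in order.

24%: (89 − 21.36 = 67.64→68, 222 − 53.28 = 168.72→169, 169 − 40.56 = 128.44→128) → #44A980
72%: (89 − 64.08 = 24.92→25, 222 − 159.84 = 62.16→62, 169 − 121.68 = 47.32→47) → #193E2F

#44A980, #193E2F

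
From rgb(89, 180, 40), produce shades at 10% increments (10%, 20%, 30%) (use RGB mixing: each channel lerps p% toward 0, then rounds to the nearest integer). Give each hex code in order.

#50a224, #479020, #3e7e1c

10%: (89 − 8.9 = 80.1→80, 180 − 18 = 162→162, 40 − 4 = 36→36) → #50a224
20%: (89 − 17.8 = 71.2→71, 180 − 36 = 144→144, 40 − 8 = 32→32) → #479020
30%: (89 − 26.7 = 62.3→62, 180 − 54 = 126→126, 40 − 12 = 28→28) → #3e7e1c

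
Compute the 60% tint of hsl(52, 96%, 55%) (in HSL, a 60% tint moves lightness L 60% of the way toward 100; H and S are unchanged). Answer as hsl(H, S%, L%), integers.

L moves 60% from 55 toward 100: 55 + 27 = 82 → 82.
H and S are unchanged.

hsl(52, 96%, 82%)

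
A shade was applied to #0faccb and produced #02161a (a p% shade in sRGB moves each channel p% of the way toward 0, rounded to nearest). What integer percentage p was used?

#0faccb is rgb(15, 172, 203); #02161a is rgb(2, 22, 26).
On the B channel (widest range): 26 ≈ 203 + (p/100)(0 − 203), so p ≈ 100×(26 − 203)/(0 − 203) = -17700/-203 = 87.19.
p = 87 reproduces all three channels after rounding.

87%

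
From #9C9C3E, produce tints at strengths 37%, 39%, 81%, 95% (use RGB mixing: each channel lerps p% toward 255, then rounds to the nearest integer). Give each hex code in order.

#9C9C3E is rgb(156, 156, 62).
37%: (156 + 36.63 = 192.63→193, 156 + 36.63 = 192.63→193, 62 + 71.41 = 133.41→133) → #C1C185
39%: (156 + 38.61 = 194.61→195, 156 + 38.61 = 194.61→195, 62 + 75.27 = 137.27→137) → #C3C389
81%: (156 + 80.19 = 236.19→236, 156 + 80.19 = 236.19→236, 62 + 156.33 = 218.33→218) → #ECECDA
95%: (156 + 94.05 = 250.05→250, 156 + 94.05 = 250.05→250, 62 + 183.35 = 245.35→245) → #FAFAF5

#C1C185, #C3C389, #ECECDA, #FAFAF5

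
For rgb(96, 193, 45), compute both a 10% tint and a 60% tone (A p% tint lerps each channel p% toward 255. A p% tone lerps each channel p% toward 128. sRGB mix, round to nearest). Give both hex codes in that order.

10% tint:
  R: 96 + 0.1×(255−96) = 96 + 15.9 = 111.9 → 112
  G: 193 + 6.2 = 199.2 → 199
  B: 45 + 0.1×(255−45) = 45 + 21 = 66 → 66
  → #70C742
60% tone:
  R: 96 + 19.2 = 115.2 → 115
  G: 193 − 39 = 154 → 154
  B: 45 + 0.6×(128−45) = 45 + 49.8 = 94.8 → 95
  → #739A5F

#70C742, #739A5F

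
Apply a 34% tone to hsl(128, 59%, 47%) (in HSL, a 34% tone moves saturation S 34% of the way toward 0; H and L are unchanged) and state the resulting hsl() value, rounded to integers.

S moves 34% from 59 toward 0: 59 − 20.06 = 38.94 → 39.
H and L are unchanged.

hsl(128, 39%, 47%)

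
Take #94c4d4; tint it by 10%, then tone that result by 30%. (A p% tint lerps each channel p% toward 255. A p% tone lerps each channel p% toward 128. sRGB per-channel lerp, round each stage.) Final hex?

#96b4be

#94c4d4 is rgb(148, 196, 212).
Lerp each channel 10% toward 255:
  R: 148 + 10.7 = 158.7 → 159
  G: 196 + 5.9 = 201.9 → 202
  B: 212 + 0.1×(255−212) = 212 + 4.3 = 216.3 → 216
After the tint: rgb(159, 202, 216) = #9fcad8.
A 30% tone moves each channel 30% toward 128:
  R: 159 + 0.3×(128−159) = 159 − 9.3 = 149.7 → 150
  G: 202 − 22.2 = 179.8 → 180
  B: 216 − 26.4 = 189.6 → 190
rgb(150, 180, 190) = #96b4be.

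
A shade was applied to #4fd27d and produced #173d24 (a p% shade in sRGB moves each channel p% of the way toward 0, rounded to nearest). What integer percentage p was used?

#4fd27d is rgb(79, 210, 125); #173d24 is rgb(23, 61, 36).
On the G channel (widest range): 61 ≈ 210 + (p/100)(0 − 210), so p ≈ 100×(61 − 210)/(0 − 210) = -14900/-210 = 70.95.
p = 71 reproduces all three channels after rounding.

71%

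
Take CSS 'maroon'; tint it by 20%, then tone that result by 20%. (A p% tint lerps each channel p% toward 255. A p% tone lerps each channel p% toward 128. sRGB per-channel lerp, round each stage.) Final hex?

CSS maroon is rgb(128, 0, 0).
A 20% tint moves each channel 20% toward 255:
  R: 128 + 25.4 = 153.4 → 153
  G: 0 + 0.2×(255−0) = 0 + 51 = 51 → 51
  B: 0 + 0.2×(255−0) = 0 + 51 = 51 → 51
After the tint: rgb(153, 51, 51) = #993333.
Per channel, c → c + 0.2(128 − c):
  R: 153 − 5 = 148 → 148
  G: 51 + 0.2×(128−51) = 51 + 15.4 = 66.4 → 66
  B: 51 + 15.4 = 66.4 → 66
rgb(148, 66, 66) = #944242.

#944242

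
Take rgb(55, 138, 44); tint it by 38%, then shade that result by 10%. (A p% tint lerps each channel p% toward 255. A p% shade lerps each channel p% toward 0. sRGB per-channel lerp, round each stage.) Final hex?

#76A470

Per channel, c → c + 0.38(255 − c):
  R: 55 + 0.38×(255−55) = 55 + 76 = 131 → 131
  G: 138 + 0.38×(255−138) = 138 + 44.46 = 182.46 → 182
  B: 44 + 80.18 = 124.18 → 124
After the tint: rgb(131, 182, 124) = #83B67C.
Per channel, c → c + 0.1(0 − c):
  R: 131 − 13.1 = 117.9 → 118
  G: 182 + 0.1×(0−182) = 182 − 18.2 = 163.8 → 164
  B: 124 − 12.4 = 111.6 → 112
rgb(118, 164, 112) = #76A470.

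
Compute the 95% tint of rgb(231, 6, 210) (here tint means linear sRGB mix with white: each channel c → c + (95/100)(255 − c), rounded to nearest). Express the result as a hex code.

Lerp each channel 95% toward 255:
  R: 231 + 22.8 = 253.8 → 254
  G: 6 + 0.95×(255−6) = 6 + 236.55 = 242.55 → 243
  B: 210 + 0.95×(255−210) = 210 + 42.75 = 252.75 → 253
rgb(254, 243, 253) = #FEF3FD.

#FEF3FD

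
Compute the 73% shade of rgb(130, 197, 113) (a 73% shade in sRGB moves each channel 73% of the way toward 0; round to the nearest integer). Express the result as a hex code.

#23351f

Lerp each channel 73% toward 0:
  R: 130 + 0.73×(0−130) = 130 − 94.9 = 35.1 → 35
  G: 197 + 0.73×(0−197) = 197 − 143.81 = 53.19 → 53
  B: 113 − 82.49 = 30.51 → 31
rgb(35, 53, 31) = #23351f.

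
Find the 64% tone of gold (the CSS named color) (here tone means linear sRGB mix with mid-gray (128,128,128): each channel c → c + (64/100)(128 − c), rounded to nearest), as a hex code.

CSS gold is rgb(255, 215, 0).
Lerp each channel 64% toward 128:
  R: 255 + 0.64×(128−255) = 255 − 81.28 = 173.72 → 174
  G: 215 + 0.64×(128−215) = 215 − 55.68 = 159.32 → 159
  B: 0 + 0.64×(128−0) = 0 + 81.92 = 81.92 → 82
rgb(174, 159, 82) = #AE9F52.

#AE9F52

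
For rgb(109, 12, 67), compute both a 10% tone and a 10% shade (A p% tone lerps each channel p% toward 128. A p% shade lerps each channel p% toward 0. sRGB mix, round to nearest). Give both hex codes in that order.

10% tone:
  R: 109 + 0.1×(128−109) = 109 + 1.9 = 110.9 → 111
  G: 12 + 11.6 = 23.6 → 24
  B: 67 + 6.1 = 73.1 → 73
  → #6F1849
10% shade:
  R: 109 + 0.1×(0−109) = 109 − 10.9 = 98.1 → 98
  G: 12 − 1.2 = 10.8 → 11
  B: 67 − 6.7 = 60.3 → 60
  → #620B3C

#6F1849, #620B3C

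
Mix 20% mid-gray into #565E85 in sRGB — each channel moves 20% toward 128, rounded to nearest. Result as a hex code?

#5E6584

#565E85 is rgb(86, 94, 133).
A 20% tone moves each channel 20% toward 128:
  R: 86 + 0.2×(128−86) = 86 + 8.4 = 94.4 → 94
  G: 94 + 0.2×(128−94) = 94 + 6.8 = 100.8 → 101
  B: 133 + 0.2×(128−133) = 133 − 1 = 132 → 132
rgb(94, 101, 132) = #5E6584.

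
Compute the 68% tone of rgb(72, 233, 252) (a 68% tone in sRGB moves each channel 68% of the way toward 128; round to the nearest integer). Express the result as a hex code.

#6EA2A8

A 68% tone moves each channel 68% toward 128:
  R: 72 + 38.08 = 110.08 → 110
  G: 233 + 0.68×(128−233) = 233 − 71.4 = 161.6 → 162
  B: 252 + 0.68×(128−252) = 252 − 84.32 = 167.68 → 168
rgb(110, 162, 168) = #6EA2A8.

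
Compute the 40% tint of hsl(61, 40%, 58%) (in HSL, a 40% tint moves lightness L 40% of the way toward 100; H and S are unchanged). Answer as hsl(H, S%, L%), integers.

hsl(61, 40%, 75%)

L moves 40% from 58 toward 100: 58 + 16.8 = 74.8 → 75.
H and S are unchanged.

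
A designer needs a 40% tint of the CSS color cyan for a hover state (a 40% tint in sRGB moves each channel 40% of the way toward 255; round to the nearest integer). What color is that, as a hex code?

#66FFFF

CSS cyan is rgb(0, 255, 255).
Lerp each channel 40% toward 255:
  R: 0 + 0.4×(255−0) = 0 + 102 = 102 → 102
  G: 255 + 0 = 255 → 255
  B: 255 + 0.4×(255−255) = 255 + 0 = 255 → 255
rgb(102, 255, 255) = #66FFFF.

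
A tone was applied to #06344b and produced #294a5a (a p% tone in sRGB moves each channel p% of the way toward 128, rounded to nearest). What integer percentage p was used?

29%

#06344b is rgb(6, 52, 75); #294a5a is rgb(41, 74, 90).
On the R channel (widest range): 41 ≈ 6 + (p/100)(128 − 6), so p ≈ 100×(41 − 6)/(128 − 6) = 3500/122 = 28.69.
p = 29 reproduces all three channels after rounding.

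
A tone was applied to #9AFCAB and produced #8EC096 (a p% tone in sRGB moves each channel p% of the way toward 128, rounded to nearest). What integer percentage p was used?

48%

#9AFCAB is rgb(154, 252, 171); #8EC096 is rgb(142, 192, 150).
On the G channel (widest range): 192 ≈ 252 + (p/100)(128 − 252), so p ≈ 100×(192 − 252)/(128 − 252) = -6000/-124 = 48.39.
p = 48 reproduces all three channels after rounding.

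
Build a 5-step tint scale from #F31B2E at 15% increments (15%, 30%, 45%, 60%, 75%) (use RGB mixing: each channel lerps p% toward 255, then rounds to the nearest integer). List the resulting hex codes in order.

#F53D4D, #F75F6D, #F8828C, #FAA4AB, #FCC6CB

#F31B2E is rgb(243, 27, 46).
15%: (243 + 1.8 = 244.8→245, 27 + 34.2 = 61.2→61, 46 + 31.35 = 77.35→77) → #F53D4D
30%: (243 + 3.6 = 246.6→247, 27 + 68.4 = 95.4→95, 46 + 62.7 = 108.7→109) → #F75F6D
45%: (243 + 5.4 = 248.4→248, 27 + 102.6 = 129.6→130, 46 + 94.05 = 140.05→140) → #F8828C
60%: (243 + 7.2 = 250.2→250, 27 + 136.8 = 163.8→164, 46 + 125.4 = 171.4→171) → #FAA4AB
75%: (243 + 9 = 252→252, 27 + 171 = 198→198, 46 + 156.75 = 202.75→203) → #FCC6CB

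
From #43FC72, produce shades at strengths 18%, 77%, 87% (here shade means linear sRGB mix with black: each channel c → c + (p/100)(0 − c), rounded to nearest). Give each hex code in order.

#37CF5D, #0F3A1A, #09210F

#43FC72 is rgb(67, 252, 114).
18%: (67 − 12.06 = 54.94→55, 252 − 45.36 = 206.64→207, 114 − 20.52 = 93.48→93) → #37CF5D
77%: (67 − 51.59 = 15.41→15, 252 − 194.04 = 57.96→58, 114 − 87.78 = 26.22→26) → #0F3A1A
87%: (67 − 58.29 = 8.71→9, 252 − 219.24 = 32.76→33, 114 − 99.18 = 14.82→15) → #09210F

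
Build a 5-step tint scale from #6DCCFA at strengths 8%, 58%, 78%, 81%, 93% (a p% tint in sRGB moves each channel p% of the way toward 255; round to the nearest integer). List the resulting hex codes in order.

#6DCCFA is rgb(109, 204, 250).
8%: (109 + 11.68 = 120.68→121, 204 + 4.08 = 208.08→208, 250→250) → #79D0FA
58%: (109 + 84.68 = 193.68→194, 204 + 29.58 = 233.58→234, 250 + 2.9 = 252.9→253) → #C2EAFD
78%: (109 + 113.88 = 222.88→223, 204 + 39.78 = 243.78→244, 250 + 3.9 = 253.9→254) → #DFF4FE
81%: (109 + 118.26 = 227.26→227, 204 + 41.31 = 245.31→245, 250 + 4.05 = 254.05→254) → #E3F5FE
93%: (109 + 135.78 = 244.78→245, 204 + 47.43 = 251.43→251, 250 + 4.65 = 254.65→255) → #F5FBFF

#79D0FA, #C2EAFD, #DFF4FE, #E3F5FE, #F5FBFF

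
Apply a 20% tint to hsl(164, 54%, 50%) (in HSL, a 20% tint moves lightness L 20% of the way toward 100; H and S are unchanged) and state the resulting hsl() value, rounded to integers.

hsl(164, 54%, 60%)

L moves 20% from 50 toward 100: 50 + 10 = 60 → 60.
H and S are unchanged.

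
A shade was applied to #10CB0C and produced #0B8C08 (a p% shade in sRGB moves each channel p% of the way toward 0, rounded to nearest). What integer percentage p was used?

#10CB0C is rgb(16, 203, 12); #0B8C08 is rgb(11, 140, 8).
On the G channel (widest range): 140 ≈ 203 + (p/100)(0 − 203), so p ≈ 100×(140 − 203)/(0 − 203) = -6300/-203 = 31.03.
p = 31 reproduces all three channels after rounding.

31%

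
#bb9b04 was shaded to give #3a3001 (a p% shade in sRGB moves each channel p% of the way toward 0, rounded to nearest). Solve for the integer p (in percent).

#bb9b04 is rgb(187, 155, 4); #3a3001 is rgb(58, 48, 1).
On the R channel (widest range): 58 ≈ 187 + (p/100)(0 − 187), so p ≈ 100×(58 − 187)/(0 − 187) = -12900/-187 = 68.98.
p = 69 reproduces all three channels after rounding.

69%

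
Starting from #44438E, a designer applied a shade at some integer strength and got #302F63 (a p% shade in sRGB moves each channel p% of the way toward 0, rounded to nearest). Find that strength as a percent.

30%

#44438E is rgb(68, 67, 142); #302F63 is rgb(48, 47, 99).
On the B channel (widest range): 99 ≈ 142 + (p/100)(0 − 142), so p ≈ 100×(99 − 142)/(0 − 142) = -4300/-142 = 30.28.
p = 30 reproduces all three channels after rounding.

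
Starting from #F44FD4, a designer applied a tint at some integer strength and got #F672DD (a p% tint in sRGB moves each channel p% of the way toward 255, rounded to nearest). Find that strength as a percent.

#F44FD4 is rgb(244, 79, 212); #F672DD is rgb(246, 114, 221).
On the G channel (widest range): 114 ≈ 79 + (p/100)(255 − 79), so p ≈ 100×(114 − 79)/(255 − 79) = 3500/176 = 19.89.
p = 20 reproduces all three channels after rounding.

20%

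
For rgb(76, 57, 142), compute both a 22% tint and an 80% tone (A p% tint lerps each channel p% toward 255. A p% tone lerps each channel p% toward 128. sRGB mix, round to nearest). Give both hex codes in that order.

22% tint:
  R: 76 + 39.38 = 115.38 → 115
  G: 57 + 43.56 = 100.56 → 101
  B: 142 + 24.86 = 166.86 → 167
  → #7365a7
80% tone:
  R: 76 + 41.6 = 117.6 → 118
  G: 57 + 0.8×(128−57) = 57 + 56.8 = 113.8 → 114
  B: 142 + 0.8×(128−142) = 142 − 11.2 = 130.8 → 131
  → #767283

#7365a7, #767283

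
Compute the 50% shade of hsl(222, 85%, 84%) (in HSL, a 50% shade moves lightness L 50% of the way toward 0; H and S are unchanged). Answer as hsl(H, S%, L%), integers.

L moves 50% from 84 toward 0: 84 − 42 = 42 → 42.
H and S are unchanged.

hsl(222, 85%, 42%)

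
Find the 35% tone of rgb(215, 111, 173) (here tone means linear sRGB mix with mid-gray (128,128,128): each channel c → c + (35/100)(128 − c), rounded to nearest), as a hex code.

#B9759D

Lerp each channel 35% toward 128:
  R: 215 − 30.45 = 184.55 → 185
  G: 111 + 0.35×(128−111) = 111 + 5.95 = 116.95 → 117
  B: 173 − 15.75 = 157.25 → 157
rgb(185, 117, 157) = #B9759D.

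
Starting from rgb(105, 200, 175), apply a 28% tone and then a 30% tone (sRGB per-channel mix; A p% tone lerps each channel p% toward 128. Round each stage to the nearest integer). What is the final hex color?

#74A498

A 28% tone moves each channel 28% toward 128:
  R: 105 + 6.44 = 111.44 → 111
  G: 200 − 20.16 = 179.84 → 180
  B: 175 − 13.16 = 161.84 → 162
After the tone: rgb(111, 180, 162) = #6FB4A2.
A 30% tone moves each channel 30% toward 128:
  R: 111 + 5.1 = 116.1 → 116
  G: 180 + 0.3×(128−180) = 180 − 15.6 = 164.4 → 164
  B: 162 − 10.2 = 151.8 → 152
rgb(116, 164, 152) = #74A498.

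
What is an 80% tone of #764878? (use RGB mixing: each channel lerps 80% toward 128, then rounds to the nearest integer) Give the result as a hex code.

#7E757E

#764878 is rgb(118, 72, 120).
Per channel, c → c + 0.8(128 − c):
  R: 118 + 0.8×(128−118) = 118 + 8 = 126 → 126
  G: 72 + 0.8×(128−72) = 72 + 44.8 = 116.8 → 117
  B: 120 + 6.4 = 126.4 → 126
rgb(126, 117, 126) = #7E757E.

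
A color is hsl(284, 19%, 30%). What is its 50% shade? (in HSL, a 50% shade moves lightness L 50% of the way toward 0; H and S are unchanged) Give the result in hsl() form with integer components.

L moves 50% from 30 toward 0: 30 − 15 = 15 → 15.
H and S are unchanged.

hsl(284, 19%, 15%)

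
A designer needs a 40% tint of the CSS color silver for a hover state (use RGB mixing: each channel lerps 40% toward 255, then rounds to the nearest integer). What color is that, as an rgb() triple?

CSS silver is rgb(192, 192, 192).
Per channel, c → c + 0.4(255 − c):
  R: 192 + 25.2 = 217.2 → 217
  G: 192 + 0.4×(255−192) = 192 + 25.2 = 217.2 → 217
  B: 192 + 0.4×(255−192) = 192 + 25.2 = 217.2 → 217

rgb(217, 217, 217)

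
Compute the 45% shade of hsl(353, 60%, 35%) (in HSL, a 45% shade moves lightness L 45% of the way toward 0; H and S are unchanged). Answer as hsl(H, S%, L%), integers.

L moves 45% from 35 toward 0: 35 − 15.75 = 19.25 → 19.
H and S are unchanged.

hsl(353, 60%, 19%)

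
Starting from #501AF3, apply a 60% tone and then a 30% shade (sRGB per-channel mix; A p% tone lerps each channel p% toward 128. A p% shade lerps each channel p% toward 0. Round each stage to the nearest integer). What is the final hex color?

#4C3D7A

#501AF3 is rgb(80, 26, 243).
Lerp each channel 60% toward 128:
  R: 80 + 0.6×(128−80) = 80 + 28.8 = 108.8 → 109
  G: 26 + 61.2 = 87.2 → 87
  B: 243 − 69 = 174 → 174
After the tone: rgb(109, 87, 174) = #6D57AE.
A 30% shade moves each channel 30% toward 0:
  R: 109 − 32.7 = 76.3 → 76
  G: 87 + 0.3×(0−87) = 87 − 26.1 = 60.9 → 61
  B: 174 − 52.2 = 121.8 → 122
rgb(76, 61, 122) = #4C3D7A.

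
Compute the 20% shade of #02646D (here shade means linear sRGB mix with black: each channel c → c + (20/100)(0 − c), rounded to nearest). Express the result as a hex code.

#025057

#02646D is rgb(2, 100, 109).
Lerp each channel 20% toward 0:
  R: 2 + 0.2×(0−2) = 2 − 0.4 = 1.6 → 2
  G: 100 − 20 = 80 → 80
  B: 109 + 0.2×(0−109) = 109 − 21.8 = 87.2 → 87
rgb(2, 80, 87) = #025057.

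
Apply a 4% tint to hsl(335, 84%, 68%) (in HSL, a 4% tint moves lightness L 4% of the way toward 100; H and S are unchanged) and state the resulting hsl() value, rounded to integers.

L moves 4% from 68 toward 100: 68 + 1.28 = 69.28 → 69.
H and S are unchanged.

hsl(335, 84%, 69%)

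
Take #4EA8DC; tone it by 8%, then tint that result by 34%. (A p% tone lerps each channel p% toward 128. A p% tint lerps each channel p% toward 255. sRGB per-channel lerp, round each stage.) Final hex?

#8DC4E3

#4EA8DC is rgb(78, 168, 220).
Lerp each channel 8% toward 128:
  R: 78 + 0.08×(128−78) = 78 + 4 = 82 → 82
  G: 168 + 0.08×(128−168) = 168 − 3.2 = 164.8 → 165
  B: 220 − 7.36 = 212.64 → 213
After the tone: rgb(82, 165, 213) = #52A5D5.
Lerp each channel 34% toward 255:
  R: 82 + 0.34×(255−82) = 82 + 58.82 = 140.82 → 141
  G: 165 + 0.34×(255−165) = 165 + 30.6 = 195.6 → 196
  B: 213 + 14.28 = 227.28 → 227
rgb(141, 196, 227) = #8DC4E3.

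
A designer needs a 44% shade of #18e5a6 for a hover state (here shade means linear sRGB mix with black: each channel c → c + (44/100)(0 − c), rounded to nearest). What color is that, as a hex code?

#18e5a6 is rgb(24, 229, 166).
Per channel, c → c + 0.44(0 − c):
  R: 24 + 0.44×(0−24) = 24 − 10.56 = 13.44 → 13
  G: 229 − 100.76 = 128.24 → 128
  B: 166 + 0.44×(0−166) = 166 − 73.04 = 92.96 → 93
rgb(13, 128, 93) = #0d805d.

#0d805d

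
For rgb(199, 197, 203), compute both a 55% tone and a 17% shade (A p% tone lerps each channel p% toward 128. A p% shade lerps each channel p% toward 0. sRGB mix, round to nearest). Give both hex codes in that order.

#A09FA2, #A5A4A8

55% tone:
  R: 199 − 39.05 = 159.95 → 160
  G: 197 − 37.95 = 159.05 → 159
  B: 203 − 41.25 = 161.75 → 162
  → #A09FA2
17% shade:
  R: 199 − 33.83 = 165.17 → 165
  G: 197 + 0.17×(0−197) = 197 − 33.49 = 163.51 → 164
  B: 203 − 34.51 = 168.49 → 168
  → #A5A4A8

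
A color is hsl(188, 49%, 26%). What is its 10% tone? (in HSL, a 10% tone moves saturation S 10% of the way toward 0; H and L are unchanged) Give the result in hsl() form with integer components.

S moves 10% from 49 toward 0: 49 − 4.9 = 44.1 → 44.
H and L are unchanged.

hsl(188, 44%, 26%)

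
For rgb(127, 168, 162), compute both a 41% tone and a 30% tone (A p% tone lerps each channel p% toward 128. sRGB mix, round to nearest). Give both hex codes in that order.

#7F9894, #7F9C98

41% tone:
  R: 127 + 0.41×(128−127) = 127 + 0.41 = 127.41 → 127
  G: 168 + 0.41×(128−168) = 168 − 16.4 = 151.6 → 152
  B: 162 − 13.94 = 148.06 → 148
  → #7F9894
30% tone:
  R: 127 + 0.3×(128−127) = 127 + 0.3 = 127.3 → 127
  G: 168 + 0.3×(128−168) = 168 − 12 = 156 → 156
  B: 162 + 0.3×(128−162) = 162 − 10.2 = 151.8 → 152
  → #7F9C98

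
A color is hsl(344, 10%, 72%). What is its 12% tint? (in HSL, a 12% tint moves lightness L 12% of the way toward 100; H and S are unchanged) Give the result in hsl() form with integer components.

L moves 12% from 72 toward 100: 72 + 3.36 = 75.36 → 75.
H and S are unchanged.

hsl(344, 10%, 75%)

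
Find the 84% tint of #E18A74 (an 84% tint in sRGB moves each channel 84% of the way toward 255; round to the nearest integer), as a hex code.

#FAECE9

#E18A74 is rgb(225, 138, 116).
Lerp each channel 84% toward 255:
  R: 225 + 25.2 = 250.2 → 250
  G: 138 + 0.84×(255−138) = 138 + 98.28 = 236.28 → 236
  B: 116 + 116.76 = 232.76 → 233
rgb(250, 236, 233) = #FAECE9.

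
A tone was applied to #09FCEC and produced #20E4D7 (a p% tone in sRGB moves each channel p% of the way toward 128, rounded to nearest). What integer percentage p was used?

#09FCEC is rgb(9, 252, 236); #20E4D7 is rgb(32, 228, 215).
On the G channel (widest range): 228 ≈ 252 + (p/100)(128 − 252), so p ≈ 100×(228 − 252)/(128 − 252) = -2400/-124 = 19.35.
p = 19 reproduces all three channels after rounding.

19%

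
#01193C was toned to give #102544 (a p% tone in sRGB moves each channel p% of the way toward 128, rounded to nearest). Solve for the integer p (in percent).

12%

#01193C is rgb(1, 25, 60); #102544 is rgb(16, 37, 68).
On the R channel (widest range): 16 ≈ 1 + (p/100)(128 − 1), so p ≈ 100×(16 − 1)/(128 − 1) = 1500/127 = 11.81.
p = 12 reproduces all three channels after rounding.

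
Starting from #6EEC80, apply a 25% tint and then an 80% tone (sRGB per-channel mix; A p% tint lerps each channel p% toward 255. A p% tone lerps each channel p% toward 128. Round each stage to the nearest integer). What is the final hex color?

#6EEC80 is rgb(110, 236, 128).
A 25% tint moves each channel 25% toward 255:
  R: 110 + 0.25×(255−110) = 110 + 36.25 = 146.25 → 146
  G: 236 + 0.25×(255−236) = 236 + 4.75 = 240.75 → 241
  B: 128 + 0.25×(255−128) = 128 + 31.75 = 159.75 → 160
After the tint: rgb(146, 241, 160) = #92F1A0.
Per channel, c → c + 0.8(128 − c):
  R: 146 − 14.4 = 131.6 → 132
  G: 241 + 0.8×(128−241) = 241 − 90.4 = 150.6 → 151
  B: 160 − 25.6 = 134.4 → 134
rgb(132, 151, 134) = #849786.

#849786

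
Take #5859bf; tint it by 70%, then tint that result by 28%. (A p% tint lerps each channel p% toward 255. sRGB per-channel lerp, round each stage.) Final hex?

#dbdbf1

#5859bf is rgb(88, 89, 191).
Lerp each channel 70% toward 255:
  R: 88 + 0.7×(255−88) = 88 + 116.9 = 204.9 → 205
  G: 89 + 0.7×(255−89) = 89 + 116.2 = 205.2 → 205
  B: 191 + 44.8 = 235.8 → 236
After the tint: rgb(205, 205, 236) = #cdcdec.
Lerp each channel 28% toward 255:
  R: 205 + 14 = 219 → 219
  G: 205 + 14 = 219 → 219
  B: 236 + 0.28×(255−236) = 236 + 5.32 = 241.32 → 241
rgb(219, 219, 241) = #dbdbf1.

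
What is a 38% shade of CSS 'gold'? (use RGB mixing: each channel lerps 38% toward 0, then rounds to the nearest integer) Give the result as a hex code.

CSS gold is rgb(255, 215, 0).
Per channel, c → c + 0.38(0 − c):
  R: 255 + 0.38×(0−255) = 255 − 96.9 = 158.1 → 158
  G: 215 + 0.38×(0−215) = 215 − 81.7 = 133.3 → 133
  B: 0 + 0 = 0 → 0
rgb(158, 133, 0) = #9e8500.

#9e8500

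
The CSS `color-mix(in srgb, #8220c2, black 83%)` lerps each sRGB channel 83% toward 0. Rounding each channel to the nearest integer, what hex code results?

#160521

#8220c2 is rgb(130, 32, 194).
Lerp each channel 83% toward 0:
  R: 130 + 0.83×(0−130) = 130 − 107.9 = 22.1 → 22
  G: 32 + 0.83×(0−32) = 32 − 26.56 = 5.44 → 5
  B: 194 − 161.02 = 32.98 → 33
rgb(22, 5, 33) = #160521.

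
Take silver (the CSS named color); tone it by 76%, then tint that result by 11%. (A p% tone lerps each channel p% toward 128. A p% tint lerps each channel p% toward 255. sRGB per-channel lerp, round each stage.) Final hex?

CSS silver is rgb(192, 192, 192).
Lerp each channel 76% toward 128:
  R: 192 − 48.64 = 143.36 → 143
  G: 192 + 0.76×(128−192) = 192 − 48.64 = 143.36 → 143
  B: 192 + 0.76×(128−192) = 192 − 48.64 = 143.36 → 143
After the tone: rgb(143, 143, 143) = #8F8F8F.
An 11% tint moves each channel 11% toward 255:
  R: 143 + 0.11×(255−143) = 143 + 12.32 = 155.32 → 155
  G: 143 + 0.11×(255−143) = 143 + 12.32 = 155.32 → 155
  B: 143 + 0.11×(255−143) = 143 + 12.32 = 155.32 → 155
rgb(155, 155, 155) = #9B9B9B.

#9B9B9B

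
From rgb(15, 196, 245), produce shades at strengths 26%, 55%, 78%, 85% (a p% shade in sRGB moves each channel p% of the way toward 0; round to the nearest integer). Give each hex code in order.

#0B91B5, #07586E, #032B36, #021D25

26%: (15 − 3.9 = 11.1→11, 196 − 50.96 = 145.04→145, 245 − 63.7 = 181.3→181) → #0B91B5
55%: (15 − 8.25 = 6.75→7, 196 − 107.8 = 88.2→88, 245 − 134.75 = 110.25→110) → #07586E
78%: (15 − 11.7 = 3.3→3, 196 − 152.88 = 43.12→43, 245 − 191.1 = 53.9→54) → #032B36
85%: (15 − 12.75 = 2.25→2, 196 − 166.6 = 29.4→29, 245 − 208.25 = 36.75→37) → #021D25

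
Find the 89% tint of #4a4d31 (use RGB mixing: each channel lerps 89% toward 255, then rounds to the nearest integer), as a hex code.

#4a4d31 is rgb(74, 77, 49).
Per channel, c → c + 0.89(255 − c):
  R: 74 + 161.09 = 235.09 → 235
  G: 77 + 158.42 = 235.42 → 235
  B: 49 + 0.89×(255−49) = 49 + 183.34 = 232.34 → 232
rgb(235, 235, 232) = #ebebe8.

#ebebe8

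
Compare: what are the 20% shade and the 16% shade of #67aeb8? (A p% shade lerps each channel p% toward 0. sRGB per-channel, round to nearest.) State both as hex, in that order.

#528b93, #57929b

#67aeb8 is rgb(103, 174, 184).
20% shade:
  R: 103 + 0.2×(0−103) = 103 − 20.6 = 82.4 → 82
  G: 174 + 0.2×(0−174) = 174 − 34.8 = 139.2 → 139
  B: 184 + 0.2×(0−184) = 184 − 36.8 = 147.2 → 147
  → #528b93
16% shade:
  R: 103 + 0.16×(0−103) = 103 − 16.48 = 86.52 → 87
  G: 174 + 0.16×(0−174) = 174 − 27.84 = 146.16 → 146
  B: 184 + 0.16×(0−184) = 184 − 29.44 = 154.56 → 155
  → #57929b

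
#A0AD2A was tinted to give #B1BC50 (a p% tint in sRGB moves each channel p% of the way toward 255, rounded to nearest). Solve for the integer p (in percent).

18%

#A0AD2A is rgb(160, 173, 42); #B1BC50 is rgb(177, 188, 80).
On the B channel (widest range): 80 ≈ 42 + (p/100)(255 − 42), so p ≈ 100×(80 − 42)/(255 − 42) = 3800/213 = 17.84.
p = 18 reproduces all three channels after rounding.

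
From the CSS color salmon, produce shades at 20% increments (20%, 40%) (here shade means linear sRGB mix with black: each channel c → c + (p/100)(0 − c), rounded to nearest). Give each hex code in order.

CSS salmon is rgb(250, 128, 114).
20%: (250 − 50 = 200→200, 128 − 25.6 = 102.4→102, 114 − 22.8 = 91.2→91) → #C8665B
40%: (250 − 100 = 150→150, 128 − 51.2 = 76.8→77, 114 − 45.6 = 68.4→68) → #964D44

#C8665B, #964D44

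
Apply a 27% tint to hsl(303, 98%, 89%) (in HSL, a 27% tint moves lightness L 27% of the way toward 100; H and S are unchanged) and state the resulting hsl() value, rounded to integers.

hsl(303, 98%, 92%)

L moves 27% from 89 toward 100: 89 + 2.97 = 91.97 → 92.
H and S are unchanged.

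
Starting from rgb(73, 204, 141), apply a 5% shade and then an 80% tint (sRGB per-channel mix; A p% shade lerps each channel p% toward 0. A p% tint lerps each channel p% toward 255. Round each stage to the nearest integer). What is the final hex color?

Per channel, c → c + 0.05(0 − c):
  R: 73 + 0.05×(0−73) = 73 − 3.65 = 69.35 → 69
  G: 204 − 10.2 = 193.8 → 194
  B: 141 + 0.05×(0−141) = 141 − 7.05 = 133.95 → 134
After the shade: rgb(69, 194, 134) = #45C286.
Per channel, c → c + 0.8(255 − c):
  R: 69 + 0.8×(255−69) = 69 + 148.8 = 217.8 → 218
  G: 194 + 0.8×(255−194) = 194 + 48.8 = 242.8 → 243
  B: 134 + 0.8×(255−134) = 134 + 96.8 = 230.8 → 231
rgb(218, 243, 231) = #DAF3E7.

#DAF3E7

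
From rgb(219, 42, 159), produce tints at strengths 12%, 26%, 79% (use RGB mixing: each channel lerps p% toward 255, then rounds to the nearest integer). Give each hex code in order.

12%: (219 + 4.32 = 223.32→223, 42 + 25.56 = 67.56→68, 159 + 11.52 = 170.52→171) → #DF44AB
26%: (219 + 9.36 = 228.36→228, 42 + 55.38 = 97.38→97, 159 + 24.96 = 183.96→184) → #E461B8
79%: (219 + 28.44 = 247.44→247, 42 + 168.27 = 210.27→210, 159 + 75.84 = 234.84→235) → #F7D2EB

#DF44AB, #E461B8, #F7D2EB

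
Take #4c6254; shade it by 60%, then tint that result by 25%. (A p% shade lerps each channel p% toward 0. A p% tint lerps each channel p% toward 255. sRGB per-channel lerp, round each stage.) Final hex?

#4c6254 is rgb(76, 98, 84).
Lerp each channel 60% toward 0:
  R: 76 − 45.6 = 30.4 → 30
  G: 98 − 58.8 = 39.2 → 39
  B: 84 − 50.4 = 33.6 → 34
After the shade: rgb(30, 39, 34) = #1e2722.
A 25% tint moves each channel 25% toward 255:
  R: 30 + 0.25×(255−30) = 30 + 56.25 = 86.25 → 86
  G: 39 + 0.25×(255−39) = 39 + 54 = 93 → 93
  B: 34 + 0.25×(255−34) = 34 + 55.25 = 89.25 → 89
rgb(86, 93, 89) = #565d59.

#565d59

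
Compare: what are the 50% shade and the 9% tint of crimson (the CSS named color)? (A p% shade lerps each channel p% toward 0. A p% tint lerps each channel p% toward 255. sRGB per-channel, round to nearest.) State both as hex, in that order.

#6e0a1e, #df294e

CSS crimson is rgb(220, 20, 60).
50% shade:
  R: 220 + 0.5×(0−220) = 220 − 110 = 110 → 110
  G: 20 − 10 = 10 → 10
  B: 60 + 0.5×(0−60) = 60 − 30 = 30 → 30
  → #6e0a1e
9% tint:
  R: 220 + 3.15 = 223.15 → 223
  G: 20 + 0.09×(255−20) = 20 + 21.15 = 41.15 → 41
  B: 60 + 17.55 = 77.55 → 78
  → #df294e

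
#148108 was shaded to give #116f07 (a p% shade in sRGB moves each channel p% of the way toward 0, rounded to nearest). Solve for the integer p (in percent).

14%

#148108 is rgb(20, 129, 8); #116f07 is rgb(17, 111, 7).
On the G channel (widest range): 111 ≈ 129 + (p/100)(0 − 129), so p ≈ 100×(111 − 129)/(0 − 129) = -1800/-129 = 13.95.
p = 14 reproduces all three channels after rounding.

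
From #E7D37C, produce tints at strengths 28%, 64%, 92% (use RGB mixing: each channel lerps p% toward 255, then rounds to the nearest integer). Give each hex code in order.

#E7D37C is rgb(231, 211, 124).
28%: (231 + 6.72 = 237.72→238, 211 + 12.32 = 223.32→223, 124 + 36.68 = 160.68→161) → #EEDFA1
64%: (231 + 15.36 = 246.36→246, 211 + 28.16 = 239.16→239, 124 + 83.84 = 207.84→208) → #F6EFD0
92%: (231 + 22.08 = 253.08→253, 211 + 40.48 = 251.48→251, 124 + 120.52 = 244.52→245) → #FDFBF5

#EEDFA1, #F6EFD0, #FDFBF5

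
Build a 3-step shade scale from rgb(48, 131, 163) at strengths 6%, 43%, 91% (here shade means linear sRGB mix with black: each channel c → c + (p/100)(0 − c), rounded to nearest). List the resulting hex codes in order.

#2d7b99, #1b4b5d, #040c0f

6%: (48 − 2.88 = 45.12→45, 131 − 7.86 = 123.14→123, 163 − 9.78 = 153.22→153) → #2d7b99
43%: (48 − 20.64 = 27.36→27, 131 − 56.33 = 74.67→75, 163 − 70.09 = 92.91→93) → #1b4b5d
91%: (48 − 43.68 = 4.32→4, 131 − 119.21 = 11.79→12, 163 − 148.33 = 14.67→15) → #040c0f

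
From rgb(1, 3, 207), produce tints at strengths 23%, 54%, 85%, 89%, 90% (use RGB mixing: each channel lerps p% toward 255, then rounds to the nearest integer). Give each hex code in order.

23%: (1 + 58.42 = 59.42→59, 3 + 57.96 = 60.96→61, 207 + 11.04 = 218.04→218) → #3B3DDA
54%: (1 + 137.16 = 138.16→138, 3 + 136.08 = 139.08→139, 207 + 25.92 = 232.92→233) → #8A8BE9
85%: (1 + 215.9 = 216.9→217, 3 + 214.2 = 217.2→217, 207 + 40.8 = 247.8→248) → #D9D9F8
89%: (1 + 226.06 = 227.06→227, 3 + 224.28 = 227.28→227, 207 + 42.72 = 249.72→250) → #E3E3FA
90%: (1 + 228.6 = 229.6→230, 3 + 226.8 = 229.8→230, 207 + 43.2 = 250.2→250) → #E6E6FA

#3B3DDA, #8A8BE9, #D9D9F8, #E3E3FA, #E6E6FA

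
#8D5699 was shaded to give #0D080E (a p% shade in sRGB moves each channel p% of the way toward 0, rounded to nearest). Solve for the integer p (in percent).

#8D5699 is rgb(141, 86, 153); #0D080E is rgb(13, 8, 14).
On the B channel (widest range): 14 ≈ 153 + (p/100)(0 − 153), so p ≈ 100×(14 − 153)/(0 − 153) = -13900/-153 = 90.85.
p = 91 reproduces all three channels after rounding.

91%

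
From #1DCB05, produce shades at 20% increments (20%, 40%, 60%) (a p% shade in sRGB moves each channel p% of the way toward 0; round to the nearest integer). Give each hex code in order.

#1DCB05 is rgb(29, 203, 5).
20%: (29 − 5.8 = 23.2→23, 203 − 40.6 = 162.4→162, 5 − 1 = 4→4) → #17A204
40%: (29 − 11.6 = 17.4→17, 203 − 81.2 = 121.8→122, 5 − 2 = 3→3) → #117A03
60%: (29 − 17.4 = 11.6→12, 203 − 121.8 = 81.2→81, 5 − 3 = 2→2) → #0C5102

#17A204, #117A03, #0C5102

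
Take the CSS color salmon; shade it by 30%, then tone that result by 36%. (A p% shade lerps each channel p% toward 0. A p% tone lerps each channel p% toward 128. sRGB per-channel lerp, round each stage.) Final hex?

#9e6861

CSS salmon is rgb(250, 128, 114).
A 30% shade moves each channel 30% toward 0:
  R: 250 + 0.3×(0−250) = 250 − 75 = 175 → 175
  G: 128 − 38.4 = 89.6 → 90
  B: 114 − 34.2 = 79.8 → 80
After the shade: rgb(175, 90, 80) = #af5a50.
Lerp each channel 36% toward 128:
  R: 175 + 0.36×(128−175) = 175 − 16.92 = 158.08 → 158
  G: 90 + 0.36×(128−90) = 90 + 13.68 = 103.68 → 104
  B: 80 + 0.36×(128−80) = 80 + 17.28 = 97.28 → 97
rgb(158, 104, 97) = #9e6861.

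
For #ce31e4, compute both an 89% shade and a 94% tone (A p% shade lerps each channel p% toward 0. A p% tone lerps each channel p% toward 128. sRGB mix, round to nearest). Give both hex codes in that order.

#170519, #857b86

#ce31e4 is rgb(206, 49, 228).
89% shade:
  R: 206 + 0.89×(0−206) = 206 − 183.34 = 22.66 → 23
  G: 49 + 0.89×(0−49) = 49 − 43.61 = 5.39 → 5
  B: 228 + 0.89×(0−228) = 228 − 202.92 = 25.08 → 25
  → #170519
94% tone:
  R: 206 + 0.94×(128−206) = 206 − 73.32 = 132.68 → 133
  G: 49 + 0.94×(128−49) = 49 + 74.26 = 123.26 → 123
  B: 228 − 94 = 134 → 134
  → #857b86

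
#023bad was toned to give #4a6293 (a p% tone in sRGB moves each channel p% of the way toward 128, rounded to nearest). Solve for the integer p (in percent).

#023bad is rgb(2, 59, 173); #4a6293 is rgb(74, 98, 147).
On the R channel (widest range): 74 ≈ 2 + (p/100)(128 − 2), so p ≈ 100×(74 − 2)/(128 − 2) = 7200/126 = 57.14.
p = 57 reproduces all three channels after rounding.

57%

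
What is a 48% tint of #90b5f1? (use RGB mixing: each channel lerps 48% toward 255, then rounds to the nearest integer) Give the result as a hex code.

#90b5f1 is rgb(144, 181, 241).
Lerp each channel 48% toward 255:
  R: 144 + 0.48×(255−144) = 144 + 53.28 = 197.28 → 197
  G: 181 + 0.48×(255−181) = 181 + 35.52 = 216.52 → 217
  B: 241 + 6.72 = 247.72 → 248
rgb(197, 217, 248) = #c5d9f8.

#c5d9f8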